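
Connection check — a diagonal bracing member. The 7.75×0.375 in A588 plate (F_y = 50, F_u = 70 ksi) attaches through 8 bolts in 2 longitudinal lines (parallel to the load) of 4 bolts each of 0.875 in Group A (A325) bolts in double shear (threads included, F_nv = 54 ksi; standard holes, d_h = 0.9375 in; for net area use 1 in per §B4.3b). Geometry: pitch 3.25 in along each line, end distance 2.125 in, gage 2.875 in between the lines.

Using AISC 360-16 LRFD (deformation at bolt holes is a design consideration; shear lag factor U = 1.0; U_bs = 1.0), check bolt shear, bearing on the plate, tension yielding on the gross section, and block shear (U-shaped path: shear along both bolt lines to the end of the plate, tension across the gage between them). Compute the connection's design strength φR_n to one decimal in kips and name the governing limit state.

Bolt shear: A_b = π(0.875)²/4 = 0.60132 in². φR_n = 0.75 × 54 × 0.60132 × 8 × 2 = 389.7 kips.
Bearing (0.375 in plate, F_u = 70 ksi): end bolts L_c = 2.125 − 0.9375/2 = 1.65625, R_n = min(1.2×1.65625×0.375×70, 2.4×0.875×0.375×70) = 52.172 kips/bolt; interior L_c = 3.25 − 0.9375 = 2.3125, R_n = 55.125 kips/bolt. φR_n = 0.75 × (2×52.172 + 6×55.125) = 326.3 kips.
Tension yield (gross): A_g = 7.75×0.375 = 2.9063 in². φR_n = 0.90 × 50 × 2.9063 = 130.8 kips.
Block shear: shear path 2×[2.125+3×3.25] = 2×11.875 in, A_gv = 8.9063, A_nv = 2×(11.875 − 3.5×1)×0.375 = 6.2813 in²; tension across gage: (2.875 − 1×1)×0.375 = 0.70313 in². R_n = min(0.6×70×6.2813, 0.6×50×8.9063) + 1.0×70×0.70313 = min(263.81, 267.19) + 49.219 = 313.03 kips. φR_n = 0.75 × 313.03 = 234.8 kips.
Governing: min(389.7, 326.3, 130.8, 234.8) = 130.8 kips → gross-section yield.

130.8 kips (gross-section yield governs)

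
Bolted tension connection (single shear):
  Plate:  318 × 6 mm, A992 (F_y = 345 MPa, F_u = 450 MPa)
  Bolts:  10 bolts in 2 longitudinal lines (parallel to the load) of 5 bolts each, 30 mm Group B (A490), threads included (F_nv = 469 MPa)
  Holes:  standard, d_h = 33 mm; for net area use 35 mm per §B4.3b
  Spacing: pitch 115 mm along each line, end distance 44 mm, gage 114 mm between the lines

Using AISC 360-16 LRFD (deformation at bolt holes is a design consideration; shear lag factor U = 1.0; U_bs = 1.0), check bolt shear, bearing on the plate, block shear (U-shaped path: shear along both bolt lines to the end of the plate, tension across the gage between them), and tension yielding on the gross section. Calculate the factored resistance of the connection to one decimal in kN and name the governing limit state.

Bolt shear: A_b = π(30)²/4 = 706.86 mm². φR_n = 0.75 × 469 × 706.86 × 10 × 1 = 2486.4 kN.
Bearing (6 mm plate, F_u = 450 MPa): end bolts L_c = 44 − 33/2 = 27.5, R_n = min(1.2×27.5×6×450, 2.4×30×6×450) = 89.1 kN/bolt; interior L_c = 115 − 33 = 82, R_n = 194.4 kN/bolt. φR_n = 0.75 × (2×89.1 + 8×194.4) = 1300.1 kN.
Block shear: shear path 2×[44+4×115] = 2×504 mm, A_gv = 6048, A_nv = 2×(504 − 4.5×35)×6 = 4158 mm²; tension across gage: (114 − 1×35)×6 = 474 mm². R_n = min(0.6×450×4158, 0.6×345×6048) + 1.0×450×474 = min(1122.7, 1251.9) + 213.3 = 1336 kN. φR_n = 0.75 × 1336 = 1002.0 kN.
Tension yield (gross): A_g = 318×6 = 1908 mm². φR_n = 0.90 × 345 × 1908 = 592.4 kN.
Governing: min(2486.4, 1300.1, 1002.0, 592.4) = 592.4 kN → gross-section yield.

592.4 kN (gross-section yield governs)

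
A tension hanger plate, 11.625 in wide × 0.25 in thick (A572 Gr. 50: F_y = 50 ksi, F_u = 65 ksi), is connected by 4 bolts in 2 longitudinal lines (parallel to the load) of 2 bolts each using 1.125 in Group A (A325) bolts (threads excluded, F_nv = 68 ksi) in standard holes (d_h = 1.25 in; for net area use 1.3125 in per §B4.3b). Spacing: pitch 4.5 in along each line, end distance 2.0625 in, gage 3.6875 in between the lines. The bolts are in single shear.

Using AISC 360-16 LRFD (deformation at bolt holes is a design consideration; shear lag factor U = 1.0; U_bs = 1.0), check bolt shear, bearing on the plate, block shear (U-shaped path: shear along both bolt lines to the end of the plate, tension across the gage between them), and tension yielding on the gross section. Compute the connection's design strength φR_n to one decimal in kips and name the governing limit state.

96.1 kips (block shear governs)

Bolt shear: A_b = π(1.125)²/4 = 0.99402 in². φR_n = 0.75 × 68 × 0.99402 × 4 × 1 = 202.8 kips.
Bearing (0.25 in plate, F_u = 65 ksi): end bolts L_c = 2.0625 − 1.25/2 = 1.4375, R_n = min(1.2×1.4375×0.25×65, 2.4×1.125×0.25×65) = 28.031 kips/bolt; interior L_c = 4.5 − 1.25 = 3.25, R_n = 43.875 kips/bolt. φR_n = 0.75 × (2×28.031 + 2×43.875) = 107.9 kips.
Block shear: shear path 2×[2.0625+1×4.5] = 2×6.5625 in, A_gv = 3.2813, A_nv = 2×(6.5625 − 1.5×1.3125)×0.25 = 2.2969 in²; tension across gage: (3.6875 − 1×1.3125)×0.25 = 0.59375 in². R_n = min(0.6×65×2.2969, 0.6×50×3.2813) + 1.0×65×0.59375 = min(89.579, 98.439) + 38.594 = 128.17 kips. φR_n = 0.75 × 128.17 = 96.1 kips.
Tension yield (gross): A_g = 11.625×0.25 = 2.9063 in². φR_n = 0.90 × 50 × 2.9063 = 130.8 kips.
Governing: min(202.8, 107.9, 96.1, 130.8) = 96.1 kips → block shear.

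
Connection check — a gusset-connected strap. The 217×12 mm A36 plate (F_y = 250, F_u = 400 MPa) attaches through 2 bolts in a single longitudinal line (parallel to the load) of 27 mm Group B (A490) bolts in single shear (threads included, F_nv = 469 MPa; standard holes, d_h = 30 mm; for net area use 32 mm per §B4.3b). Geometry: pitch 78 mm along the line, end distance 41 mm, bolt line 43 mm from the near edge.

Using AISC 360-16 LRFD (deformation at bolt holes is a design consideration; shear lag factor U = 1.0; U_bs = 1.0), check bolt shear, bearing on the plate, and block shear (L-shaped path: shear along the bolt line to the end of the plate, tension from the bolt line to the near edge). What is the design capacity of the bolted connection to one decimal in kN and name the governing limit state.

250.6 kN (block shear governs)

Bolt shear: A_b = π(27)²/4 = 572.56 mm². φR_n = 0.75 × 469 × 572.56 × 2 × 1 = 402.8 kN.
Bearing (12 mm plate, F_u = 400 MPa): end bolts L_c = 41 − 30/2 = 26, R_n = min(1.2×26×12×400, 2.4×27×12×400) = 149.76 kN/bolt; interior L_c = 78 − 30 = 48, R_n = 276.48 kN/bolt. φR_n = 0.75 × (1×149.76 + 1×276.48) = 319.7 kN.
Block shear: shear path 1×[41+1×78] = 1×119 mm, A_gv = 1428, A_nv = 1×(119 − 1.5×32)×12 = 852 mm²; tension to near edge: (43 − 0.5×32)×12 = 324 mm². R_n = min(0.6×400×852, 0.6×250×1428) + 1.0×400×324 = min(204.48, 214.2) + 129.6 = 334.08 kN. φR_n = 0.75 × 334.08 = 250.6 kN.
Governing: min(402.8, 319.7, 250.6) = 250.6 kN → block shear.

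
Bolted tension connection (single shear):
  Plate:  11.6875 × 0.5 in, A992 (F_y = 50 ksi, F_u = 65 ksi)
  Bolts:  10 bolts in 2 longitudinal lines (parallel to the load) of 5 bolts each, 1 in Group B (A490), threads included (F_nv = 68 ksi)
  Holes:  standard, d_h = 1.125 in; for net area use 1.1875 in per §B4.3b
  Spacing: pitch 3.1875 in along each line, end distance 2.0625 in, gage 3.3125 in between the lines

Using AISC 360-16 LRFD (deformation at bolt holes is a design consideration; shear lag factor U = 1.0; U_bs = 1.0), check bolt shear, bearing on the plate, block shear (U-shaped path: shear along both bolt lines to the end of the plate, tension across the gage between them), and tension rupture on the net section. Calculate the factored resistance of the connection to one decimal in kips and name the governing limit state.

227.0 kips (net-section rupture governs)

Bolt shear: A_b = π(1)²/4 = 0.7854 in². φR_n = 0.75 × 68 × 0.7854 × 10 × 1 = 400.6 kips.
Bearing (0.5 in plate, F_u = 65 ksi): end bolts L_c = 2.0625 − 1.125/2 = 1.5, R_n = min(1.2×1.5×0.5×65, 2.4×1×0.5×65) = 58.5 kips/bolt; interior L_c = 3.1875 − 1.125 = 2.0625, R_n = 78 kips/bolt. φR_n = 0.75 × (2×58.5 + 8×78) = 555.8 kips.
Block shear: shear path 2×[2.0625+4×3.1875] = 2×14.8125 in, A_gv = 14.813, A_nv = 2×(14.8125 − 4.5×1.1875)×0.5 = 9.4688 in²; tension across gage: (3.3125 − 1×1.1875)×0.5 = 1.0625 in². R_n = min(0.6×65×9.4688, 0.6×50×14.813) + 1.0×65×1.0625 = min(369.28, 444.39) + 69.063 = 438.34 kips. φR_n = 0.75 × 438.34 = 328.8 kips.
Tension rupture (net): A_n = (11.6875 − 2×1.1875)×0.5 = 4.6563 in² (U = 1.0, A_e = A_n). φR_n = 0.75 × 65 × 4.6563 = 227.0 kips.
Governing: min(400.6, 555.8, 328.8, 227.0) = 227.0 kips → net-section rupture.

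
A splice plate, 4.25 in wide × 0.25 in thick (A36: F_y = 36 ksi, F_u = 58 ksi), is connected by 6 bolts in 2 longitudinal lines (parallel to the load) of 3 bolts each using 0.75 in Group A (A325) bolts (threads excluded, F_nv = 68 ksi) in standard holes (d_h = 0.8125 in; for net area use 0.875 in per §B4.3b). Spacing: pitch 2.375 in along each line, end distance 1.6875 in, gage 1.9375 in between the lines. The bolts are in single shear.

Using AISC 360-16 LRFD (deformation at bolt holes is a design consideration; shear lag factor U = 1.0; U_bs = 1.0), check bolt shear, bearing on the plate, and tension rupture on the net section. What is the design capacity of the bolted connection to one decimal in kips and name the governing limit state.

27.2 kips (net-section rupture governs)

Bolt shear: A_b = π(0.75)²/4 = 0.44179 in². φR_n = 0.75 × 68 × 0.44179 × 6 × 1 = 135.2 kips.
Bearing (0.25 in plate, F_u = 58 ksi): end bolts L_c = 1.6875 − 0.8125/2 = 1.28125, R_n = min(1.2×1.28125×0.25×58, 2.4×0.75×0.25×58) = 22.294 kips/bolt; interior L_c = 2.375 − 0.8125 = 1.5625, R_n = 26.1 kips/bolt. φR_n = 0.75 × (2×22.294 + 4×26.1) = 111.7 kips.
Tension rupture (net): A_n = (4.25 − 2×0.875)×0.25 = 0.625 in² (U = 1.0, A_e = A_n). φR_n = 0.75 × 58 × 0.625 = 27.2 kips.
Governing: min(135.2, 111.7, 27.2) = 27.2 kips → net-section rupture.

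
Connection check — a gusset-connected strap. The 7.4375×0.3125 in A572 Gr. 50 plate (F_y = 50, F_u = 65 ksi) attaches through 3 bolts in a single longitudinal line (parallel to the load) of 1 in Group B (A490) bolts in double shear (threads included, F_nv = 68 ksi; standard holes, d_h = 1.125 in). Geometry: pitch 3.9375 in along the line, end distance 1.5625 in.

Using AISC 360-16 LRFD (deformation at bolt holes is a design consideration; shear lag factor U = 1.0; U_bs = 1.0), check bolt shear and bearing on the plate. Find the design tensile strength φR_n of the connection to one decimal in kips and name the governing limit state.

Bolt shear: A_b = π(1)²/4 = 0.7854 in². φR_n = 0.75 × 68 × 0.7854 × 3 × 2 = 240.3 kips.
Bearing (0.3125 in plate, F_u = 65 ksi): end bolts L_c = 1.5625 − 1.125/2 = 1, R_n = min(1.2×1×0.3125×65, 2.4×1×0.3125×65) = 24.375 kips/bolt; interior L_c = 3.9375 − 1.125 = 2.8125, R_n = 48.75 kips/bolt. φR_n = 0.75 × (1×24.375 + 2×48.75) = 91.4 kips.
Governing: min(240.3, 91.4) = 91.4 kips → bearing.

91.4 kips (bearing governs)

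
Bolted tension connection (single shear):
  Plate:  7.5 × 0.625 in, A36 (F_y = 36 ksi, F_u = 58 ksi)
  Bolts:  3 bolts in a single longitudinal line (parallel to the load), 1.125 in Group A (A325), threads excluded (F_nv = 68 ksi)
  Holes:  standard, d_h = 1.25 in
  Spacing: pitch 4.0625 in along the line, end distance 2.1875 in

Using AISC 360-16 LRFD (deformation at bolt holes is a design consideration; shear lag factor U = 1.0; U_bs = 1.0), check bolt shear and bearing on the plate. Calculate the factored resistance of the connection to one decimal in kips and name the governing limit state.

Bolt shear: A_b = π(1.125)²/4 = 0.99402 in². φR_n = 0.75 × 68 × 0.99402 × 3 × 1 = 152.1 kips.
Bearing (0.625 in plate, F_u = 58 ksi): end bolts L_c = 2.1875 − 1.25/2 = 1.5625, R_n = min(1.2×1.5625×0.625×58, 2.4×1.125×0.625×58) = 67.969 kips/bolt; interior L_c = 4.0625 − 1.25 = 2.8125, R_n = 97.875 kips/bolt. φR_n = 0.75 × (1×67.969 + 2×97.875) = 197.8 kips.
Governing: min(152.1, 197.8) = 152.1 kips → bolt shear.

152.1 kips (bolt shear governs)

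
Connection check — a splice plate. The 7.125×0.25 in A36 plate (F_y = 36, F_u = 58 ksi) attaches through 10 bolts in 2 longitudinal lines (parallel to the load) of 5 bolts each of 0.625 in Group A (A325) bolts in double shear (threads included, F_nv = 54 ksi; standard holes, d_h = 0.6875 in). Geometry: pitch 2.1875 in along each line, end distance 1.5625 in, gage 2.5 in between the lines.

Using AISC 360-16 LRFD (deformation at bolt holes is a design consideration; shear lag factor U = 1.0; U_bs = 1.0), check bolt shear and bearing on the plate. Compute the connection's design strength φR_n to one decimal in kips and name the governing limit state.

Bolt shear: A_b = π(0.625)²/4 = 0.3068 in². φR_n = 0.75 × 54 × 0.3068 × 10 × 2 = 248.5 kips.
Bearing (0.25 in plate, F_u = 58 ksi): end bolts L_c = 1.5625 − 0.6875/2 = 1.21875, R_n = min(1.2×1.21875×0.25×58, 2.4×0.625×0.25×58) = 21.206 kips/bolt; interior L_c = 2.1875 − 0.6875 = 1.5, R_n = 21.75 kips/bolt. φR_n = 0.75 × (2×21.206 + 8×21.75) = 162.3 kips.
Governing: min(248.5, 162.3) = 162.3 kips → bearing.

162.3 kips (bearing governs)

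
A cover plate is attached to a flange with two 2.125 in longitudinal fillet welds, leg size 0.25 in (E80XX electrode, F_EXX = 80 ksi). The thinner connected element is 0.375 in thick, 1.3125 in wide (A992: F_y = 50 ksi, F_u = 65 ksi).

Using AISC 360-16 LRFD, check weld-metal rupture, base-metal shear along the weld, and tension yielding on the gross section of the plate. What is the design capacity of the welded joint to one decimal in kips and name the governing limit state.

22.1 kips (gross-section yield governs)

Weld metal: throat = 0.707×0.25 = 0.17675 in, L = 2×2.125 = 4.25 in. φR_n = 0.75 × 0.6 × 80 × 0.17675 × 4.25 = 27.0 kips.
Base metal shear (0.375 in plate): yield φR_n = 1.0×0.6×50×0.375×4.25 = 47.8 kips; rupture φR_n = 0.75×0.6×65×0.375×4.25 = 46.6 kips; take 46.6 kips (rupture).
Tension yield (gross): A_g = 1.3125×0.375 = 0.49219 in². φR_n = 0.90 × 50 × 0.49219 = 22.1 kips.
Governing: min(27.0, 46.6, 22.1) = 22.1 kips → gross-section yield.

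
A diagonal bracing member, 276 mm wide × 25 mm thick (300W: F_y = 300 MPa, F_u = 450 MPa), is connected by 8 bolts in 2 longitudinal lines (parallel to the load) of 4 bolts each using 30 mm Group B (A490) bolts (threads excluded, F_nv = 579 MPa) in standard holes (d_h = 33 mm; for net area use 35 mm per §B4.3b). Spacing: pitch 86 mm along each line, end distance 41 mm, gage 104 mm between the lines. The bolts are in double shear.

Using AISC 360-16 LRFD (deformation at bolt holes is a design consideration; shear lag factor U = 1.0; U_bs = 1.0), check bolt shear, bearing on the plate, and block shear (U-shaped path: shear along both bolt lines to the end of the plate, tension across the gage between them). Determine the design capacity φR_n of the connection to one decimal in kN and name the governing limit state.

2369.3 kN (block shear governs)

Bolt shear: A_b = π(30)²/4 = 706.86 mm². φR_n = 0.75 × 579 × 706.86 × 8 × 2 = 4911.3 kN.
Bearing (25 mm plate, F_u = 450 MPa): end bolts L_c = 41 − 33/2 = 24.5, R_n = min(1.2×24.5×25×450, 2.4×30×25×450) = 330.75 kN/bolt; interior L_c = 86 − 33 = 53, R_n = 715.5 kN/bolt. φR_n = 0.75 × (2×330.75 + 6×715.5) = 3715.9 kN.
Block shear: shear path 2×[41+3×86] = 2×299 mm, A_gv = 14950, A_nv = 2×(299 − 3.5×35)×25 = 8825 mm²; tension across gage: (104 − 1×35)×25 = 1725 mm². R_n = min(0.6×450×8825, 0.6×300×14950) + 1.0×450×1725 = min(2382.8, 2691) + 776.25 = 3159.1 kN. φR_n = 0.75 × 3159.1 = 2369.3 kN.
Governing: min(4911.3, 3715.9, 2369.3) = 2369.3 kN → block shear.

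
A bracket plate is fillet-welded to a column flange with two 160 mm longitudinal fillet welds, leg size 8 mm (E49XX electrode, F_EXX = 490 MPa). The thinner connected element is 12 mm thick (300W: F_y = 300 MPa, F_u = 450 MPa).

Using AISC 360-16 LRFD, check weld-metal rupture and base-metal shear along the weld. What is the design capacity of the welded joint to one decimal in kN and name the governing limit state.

399.1 kN (weld metal governs)

Weld metal: throat = 0.707×8 = 5.656 mm, L = 2×160 = 320 mm. φR_n = 0.75 × 0.6 × 490 × 5.656 × 320 = 399.1 kN.
Base metal shear (12 mm plate): yield φR_n = 1.0×0.6×300×12×320 = 691.2 kN; rupture φR_n = 0.75×0.6×450×12×320 = 777.6 kN; take 691.2 kN (yield).
Governing: min(399.1, 691.2) = 399.1 kN → weld metal.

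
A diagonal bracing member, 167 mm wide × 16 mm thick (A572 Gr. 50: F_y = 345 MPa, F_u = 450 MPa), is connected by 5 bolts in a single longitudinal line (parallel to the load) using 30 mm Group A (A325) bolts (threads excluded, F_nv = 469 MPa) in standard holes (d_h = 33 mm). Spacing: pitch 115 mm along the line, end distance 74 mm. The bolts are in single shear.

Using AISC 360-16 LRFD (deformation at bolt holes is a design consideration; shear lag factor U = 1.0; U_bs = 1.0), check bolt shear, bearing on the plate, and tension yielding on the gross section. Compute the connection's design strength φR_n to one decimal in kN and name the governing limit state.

829.7 kN (gross-section yield governs)

Bolt shear: A_b = π(30)²/4 = 706.86 mm². φR_n = 0.75 × 469 × 706.86 × 5 × 1 = 1243.2 kN.
Bearing (16 mm plate, F_u = 450 MPa): end bolts L_c = 74 − 33/2 = 57.5, R_n = min(1.2×57.5×16×450, 2.4×30×16×450) = 496.8 kN/bolt; interior L_c = 115 − 33 = 82, R_n = 518.4 kN/bolt. φR_n = 0.75 × (1×496.8 + 4×518.4) = 1927.8 kN.
Tension yield (gross): A_g = 167×16 = 2672 mm². φR_n = 0.90 × 345 × 2672 = 829.7 kN.
Governing: min(1243.2, 1927.8, 829.7) = 829.7 kN → gross-section yield.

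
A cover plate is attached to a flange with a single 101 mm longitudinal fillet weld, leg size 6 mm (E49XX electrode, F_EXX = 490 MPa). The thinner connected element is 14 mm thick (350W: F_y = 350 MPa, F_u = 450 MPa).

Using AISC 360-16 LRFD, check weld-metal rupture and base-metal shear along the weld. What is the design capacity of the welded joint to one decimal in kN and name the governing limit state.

94.5 kN (weld metal governs)

Weld metal: throat = 0.707×6 = 4.242 mm, L = 101 mm. φR_n = 0.75 × 0.6 × 490 × 4.242 × 101 = 94.5 kN.
Base metal shear (14 mm plate): yield φR_n = 1.0×0.6×350×14×101 = 296.9 kN; rupture φR_n = 0.75×0.6×450×14×101 = 286.3 kN; take 286.3 kN (rupture).
Governing: min(94.5, 286.3) = 94.5 kN → weld metal.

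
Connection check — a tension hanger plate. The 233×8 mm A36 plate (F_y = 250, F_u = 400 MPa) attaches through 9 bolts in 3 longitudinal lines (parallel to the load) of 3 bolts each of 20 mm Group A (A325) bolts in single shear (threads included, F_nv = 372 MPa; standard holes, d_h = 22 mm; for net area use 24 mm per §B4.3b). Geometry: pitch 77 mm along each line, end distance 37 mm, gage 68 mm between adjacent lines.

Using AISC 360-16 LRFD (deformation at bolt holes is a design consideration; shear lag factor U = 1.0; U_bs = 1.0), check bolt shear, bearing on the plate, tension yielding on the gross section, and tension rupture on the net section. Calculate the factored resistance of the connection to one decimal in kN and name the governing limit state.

Bolt shear: A_b = π(20)²/4 = 314.16 mm². φR_n = 0.75 × 372 × 314.16 × 9 × 1 = 788.9 kN.
Bearing (8 mm plate, F_u = 400 MPa): end bolts L_c = 37 − 22/2 = 26, R_n = min(1.2×26×8×400, 2.4×20×8×400) = 99.84 kN/bolt; interior L_c = 77 − 22 = 55, R_n = 153.6 kN/bolt. φR_n = 0.75 × (3×99.84 + 6×153.6) = 915.8 kN.
Tension yield (gross): A_g = 233×8 = 1864 mm². φR_n = 0.90 × 250 × 1864 = 419.4 kN.
Tension rupture (net): A_n = (233 − 3×24)×8 = 1288 mm² (U = 1.0, A_e = A_n). φR_n = 0.75 × 400 × 1288 = 386.4 kN.
Governing: min(788.9, 915.8, 419.4, 386.4) = 386.4 kN → net-section rupture.

386.4 kN (net-section rupture governs)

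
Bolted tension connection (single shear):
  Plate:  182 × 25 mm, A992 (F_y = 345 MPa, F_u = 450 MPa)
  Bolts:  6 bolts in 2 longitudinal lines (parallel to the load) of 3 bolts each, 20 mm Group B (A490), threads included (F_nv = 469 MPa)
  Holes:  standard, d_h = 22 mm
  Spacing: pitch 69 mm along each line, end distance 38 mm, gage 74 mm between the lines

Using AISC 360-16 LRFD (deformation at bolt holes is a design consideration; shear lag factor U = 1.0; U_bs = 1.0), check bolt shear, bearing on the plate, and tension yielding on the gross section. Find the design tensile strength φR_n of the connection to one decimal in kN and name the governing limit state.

663.0 kN (bolt shear governs)

Bolt shear: A_b = π(20)²/4 = 314.16 mm². φR_n = 0.75 × 469 × 314.16 × 6 × 1 = 663.0 kN.
Bearing (25 mm plate, F_u = 450 MPa): end bolts L_c = 38 − 22/2 = 27, R_n = min(1.2×27×25×450, 2.4×20×25×450) = 364.5 kN/bolt; interior L_c = 69 − 22 = 47, R_n = 540 kN/bolt. φR_n = 0.75 × (2×364.5 + 4×540) = 2166.8 kN.
Tension yield (gross): A_g = 182×25 = 4550 mm². φR_n = 0.90 × 345 × 4550 = 1412.8 kN.
Governing: min(663.0, 2166.8, 1412.8) = 663.0 kN → bolt shear.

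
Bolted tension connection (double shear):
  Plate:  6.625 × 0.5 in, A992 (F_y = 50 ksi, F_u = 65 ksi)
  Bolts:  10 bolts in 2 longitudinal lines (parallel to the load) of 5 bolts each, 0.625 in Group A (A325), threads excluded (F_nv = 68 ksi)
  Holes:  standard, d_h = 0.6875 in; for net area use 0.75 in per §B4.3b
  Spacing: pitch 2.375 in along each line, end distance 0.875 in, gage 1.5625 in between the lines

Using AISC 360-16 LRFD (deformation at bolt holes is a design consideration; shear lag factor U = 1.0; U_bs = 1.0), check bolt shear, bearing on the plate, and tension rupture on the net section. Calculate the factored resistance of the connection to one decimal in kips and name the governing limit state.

Bolt shear: A_b = π(0.625)²/4 = 0.3068 in². φR_n = 0.75 × 68 × 0.3068 × 10 × 2 = 312.9 kips.
Bearing (0.5 in plate, F_u = 65 ksi): end bolts L_c = 0.875 − 0.6875/2 = 0.53125, R_n = min(1.2×0.53125×0.5×65, 2.4×0.625×0.5×65) = 20.719 kips/bolt; interior L_c = 2.375 − 0.6875 = 1.6875, R_n = 48.75 kips/bolt. φR_n = 0.75 × (2×20.719 + 8×48.75) = 323.6 kips.
Tension rupture (net): A_n = (6.625 − 2×0.75)×0.5 = 2.5625 in² (U = 1.0, A_e = A_n). φR_n = 0.75 × 65 × 2.5625 = 124.9 kips.
Governing: min(312.9, 323.6, 124.9) = 124.9 kips → net-section rupture.

124.9 kips (net-section rupture governs)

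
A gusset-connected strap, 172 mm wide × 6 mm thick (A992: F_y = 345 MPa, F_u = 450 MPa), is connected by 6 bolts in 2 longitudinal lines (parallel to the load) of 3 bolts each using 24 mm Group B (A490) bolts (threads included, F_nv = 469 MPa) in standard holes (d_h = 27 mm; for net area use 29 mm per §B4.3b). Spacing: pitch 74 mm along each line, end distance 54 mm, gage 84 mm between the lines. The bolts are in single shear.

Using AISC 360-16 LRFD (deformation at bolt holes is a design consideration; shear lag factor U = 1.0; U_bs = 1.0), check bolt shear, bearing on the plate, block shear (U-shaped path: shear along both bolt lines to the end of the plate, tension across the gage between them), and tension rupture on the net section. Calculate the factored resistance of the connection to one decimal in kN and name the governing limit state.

Bolt shear: A_b = π(24)²/4 = 452.39 mm². φR_n = 0.75 × 469 × 452.39 × 6 × 1 = 954.8 kN.
Bearing (6 mm plate, F_u = 450 MPa): end bolts L_c = 54 − 27/2 = 40.5, R_n = min(1.2×40.5×6×450, 2.4×24×6×450) = 131.22 kN/bolt; interior L_c = 74 − 27 = 47, R_n = 152.28 kN/bolt. φR_n = 0.75 × (2×131.22 + 4×152.28) = 653.7 kN.
Block shear: shear path 2×[54+2×74] = 2×202 mm, A_gv = 2424, A_nv = 2×(202 − 2.5×29)×6 = 1554 mm²; tension across gage: (84 − 1×29)×6 = 330 mm². R_n = min(0.6×450×1554, 0.6×345×2424) + 1.0×450×330 = min(419.58, 501.77) + 148.5 = 568.08 kN. φR_n = 0.75 × 568.08 = 426.1 kN.
Tension rupture (net): A_n = (172 − 2×29)×6 = 684 mm² (U = 1.0, A_e = A_n). φR_n = 0.75 × 450 × 684 = 230.9 kN.
Governing: min(954.8, 653.7, 426.1, 230.9) = 230.9 kN → net-section rupture.

230.9 kN (net-section rupture governs)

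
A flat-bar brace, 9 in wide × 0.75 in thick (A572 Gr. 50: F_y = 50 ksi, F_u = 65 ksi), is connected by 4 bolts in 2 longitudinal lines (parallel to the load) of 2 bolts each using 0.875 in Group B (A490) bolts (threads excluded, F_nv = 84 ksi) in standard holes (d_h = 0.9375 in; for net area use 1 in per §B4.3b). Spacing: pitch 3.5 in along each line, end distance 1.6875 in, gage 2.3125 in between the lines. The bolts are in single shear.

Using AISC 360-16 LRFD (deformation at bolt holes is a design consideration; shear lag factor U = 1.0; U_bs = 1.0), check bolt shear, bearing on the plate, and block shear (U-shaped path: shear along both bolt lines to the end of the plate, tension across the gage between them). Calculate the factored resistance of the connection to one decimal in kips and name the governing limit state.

Bolt shear: A_b = π(0.875)²/4 = 0.60132 in². φR_n = 0.75 × 84 × 0.60132 × 4 × 1 = 151.5 kips.
Bearing (0.75 in plate, F_u = 65 ksi): end bolts L_c = 1.6875 − 0.9375/2 = 1.21875, R_n = min(1.2×1.21875×0.75×65, 2.4×0.875×0.75×65) = 71.297 kips/bolt; interior L_c = 3.5 − 0.9375 = 2.5625, R_n = 102.38 kips/bolt. φR_n = 0.75 × (2×71.297 + 2×102.38) = 260.5 kips.
Block shear: shear path 2×[1.6875+1×3.5] = 2×5.1875 in, A_gv = 7.7813, A_nv = 2×(5.1875 − 1.5×1)×0.75 = 5.5313 in²; tension across gage: (2.3125 − 1×1)×0.75 = 0.98438 in². R_n = min(0.6×65×5.5313, 0.6×50×7.7813) + 1.0×65×0.98438 = min(215.72, 233.44) + 63.985 = 279.71 kips. φR_n = 0.75 × 279.71 = 209.8 kips.
Governing: min(151.5, 260.5, 209.8) = 151.5 kips → bolt shear.

151.5 kips (bolt shear governs)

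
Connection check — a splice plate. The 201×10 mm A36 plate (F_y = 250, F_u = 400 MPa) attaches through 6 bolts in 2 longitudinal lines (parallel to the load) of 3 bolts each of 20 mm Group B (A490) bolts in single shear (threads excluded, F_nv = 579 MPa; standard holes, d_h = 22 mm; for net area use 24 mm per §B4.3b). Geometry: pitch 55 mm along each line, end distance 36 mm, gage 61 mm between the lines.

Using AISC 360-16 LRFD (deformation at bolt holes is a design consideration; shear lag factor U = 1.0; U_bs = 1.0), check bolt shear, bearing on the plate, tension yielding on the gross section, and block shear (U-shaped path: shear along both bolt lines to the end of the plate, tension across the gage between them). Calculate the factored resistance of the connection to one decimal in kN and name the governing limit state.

Bolt shear: A_b = π(20)²/4 = 314.16 mm². φR_n = 0.75 × 579 × 314.16 × 6 × 1 = 818.5 kN.
Bearing (10 mm plate, F_u = 400 MPa): end bolts L_c = 36 − 22/2 = 25, R_n = min(1.2×25×10×400, 2.4×20×10×400) = 120 kN/bolt; interior L_c = 55 − 22 = 33, R_n = 158.4 kN/bolt. φR_n = 0.75 × (2×120 + 4×158.4) = 655.2 kN.
Tension yield (gross): A_g = 201×10 = 2010 mm². φR_n = 0.90 × 250 × 2010 = 452.3 kN.
Block shear: shear path 2×[36+2×55] = 2×146 mm, A_gv = 2920, A_nv = 2×(146 − 2.5×24)×10 = 1720 mm²; tension across gage: (61 − 1×24)×10 = 370 mm². R_n = min(0.6×400×1720, 0.6×250×2920) + 1.0×400×370 = min(412.8, 438) + 148 = 560.8 kN. φR_n = 0.75 × 560.8 = 420.6 kN.
Governing: min(818.5, 655.2, 452.3, 420.6) = 420.6 kN → block shear.

420.6 kN (block shear governs)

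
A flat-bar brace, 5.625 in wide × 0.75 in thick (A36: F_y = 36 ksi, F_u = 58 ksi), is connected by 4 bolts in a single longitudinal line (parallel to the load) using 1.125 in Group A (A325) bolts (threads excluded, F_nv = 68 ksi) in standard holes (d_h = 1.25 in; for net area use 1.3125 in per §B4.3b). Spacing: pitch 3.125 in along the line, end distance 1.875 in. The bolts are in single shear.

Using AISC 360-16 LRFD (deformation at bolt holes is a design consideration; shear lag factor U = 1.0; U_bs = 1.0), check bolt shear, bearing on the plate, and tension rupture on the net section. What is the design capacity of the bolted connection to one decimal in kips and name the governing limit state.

Bolt shear: A_b = π(1.125)²/4 = 0.99402 in². φR_n = 0.75 × 68 × 0.99402 × 4 × 1 = 202.8 kips.
Bearing (0.75 in plate, F_u = 58 ksi): end bolts L_c = 1.875 − 1.25/2 = 1.25, R_n = min(1.2×1.25×0.75×58, 2.4×1.125×0.75×58) = 65.25 kips/bolt; interior L_c = 3.125 − 1.25 = 1.875, R_n = 97.875 kips/bolt. φR_n = 0.75 × (1×65.25 + 3×97.875) = 269.2 kips.
Tension rupture (net): A_n = (5.625 − 1×1.3125)×0.75 = 3.2344 in² (U = 1.0, A_e = A_n). φR_n = 0.75 × 58 × 3.2344 = 140.7 kips.
Governing: min(202.8, 269.2, 140.7) = 140.7 kips → net-section rupture.

140.7 kips (net-section rupture governs)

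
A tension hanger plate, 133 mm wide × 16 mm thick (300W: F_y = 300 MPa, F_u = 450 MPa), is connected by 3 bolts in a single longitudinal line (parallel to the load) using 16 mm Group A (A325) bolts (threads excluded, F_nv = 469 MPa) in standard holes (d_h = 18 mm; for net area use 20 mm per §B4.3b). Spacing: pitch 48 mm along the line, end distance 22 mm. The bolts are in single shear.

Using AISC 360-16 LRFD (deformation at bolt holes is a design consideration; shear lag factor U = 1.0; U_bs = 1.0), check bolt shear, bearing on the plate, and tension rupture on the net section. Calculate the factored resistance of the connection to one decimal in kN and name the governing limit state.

212.2 kN (bolt shear governs)

Bolt shear: A_b = π(16)²/4 = 201.06 mm². φR_n = 0.75 × 469 × 201.06 × 3 × 1 = 212.2 kN.
Bearing (16 mm plate, F_u = 450 MPa): end bolts L_c = 22 − 18/2 = 13, R_n = min(1.2×13×16×450, 2.4×16×16×450) = 112.32 kN/bolt; interior L_c = 48 − 18 = 30, R_n = 259.2 kN/bolt. φR_n = 0.75 × (1×112.32 + 2×259.2) = 473.0 kN.
Tension rupture (net): A_n = (133 − 1×20)×16 = 1808 mm² (U = 1.0, A_e = A_n). φR_n = 0.75 × 450 × 1808 = 610.2 kN.
Governing: min(212.2, 473.0, 610.2) = 212.2 kN → bolt shear.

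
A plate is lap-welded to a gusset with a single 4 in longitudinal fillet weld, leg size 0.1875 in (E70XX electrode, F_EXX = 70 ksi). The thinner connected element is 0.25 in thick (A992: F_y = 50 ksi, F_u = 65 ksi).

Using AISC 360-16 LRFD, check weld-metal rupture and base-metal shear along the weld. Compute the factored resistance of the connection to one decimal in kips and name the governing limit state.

16.7 kips (weld metal governs)

Weld metal: throat = 0.707×0.1875 = 0.13256 in, L = 4 in. φR_n = 0.75 × 0.6 × 70 × 0.13256 × 4 = 16.7 kips.
Base metal shear (0.25 in plate): yield φR_n = 1.0×0.6×50×0.25×4 = 30.0 kips; rupture φR_n = 0.75×0.6×65×0.25×4 = 29.3 kips; take 29.3 kips (rupture).
Governing: min(16.7, 29.3) = 16.7 kips → weld metal.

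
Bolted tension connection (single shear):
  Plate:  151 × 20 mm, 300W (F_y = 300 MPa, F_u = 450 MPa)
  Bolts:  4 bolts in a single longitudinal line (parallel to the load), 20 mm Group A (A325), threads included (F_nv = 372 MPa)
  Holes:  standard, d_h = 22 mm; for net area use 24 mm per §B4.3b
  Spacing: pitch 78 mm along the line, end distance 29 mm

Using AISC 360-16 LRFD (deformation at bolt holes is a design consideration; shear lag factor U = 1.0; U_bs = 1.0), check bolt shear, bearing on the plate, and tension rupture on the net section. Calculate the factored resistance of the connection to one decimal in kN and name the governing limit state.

Bolt shear: A_b = π(20)²/4 = 314.16 mm². φR_n = 0.75 × 372 × 314.16 × 4 × 1 = 350.6 kN.
Bearing (20 mm plate, F_u = 450 MPa): end bolts L_c = 29 − 22/2 = 18, R_n = min(1.2×18×20×450, 2.4×20×20×450) = 194.4 kN/bolt; interior L_c = 78 − 22 = 56, R_n = 432 kN/bolt. φR_n = 0.75 × (1×194.4 + 3×432) = 1117.8 kN.
Tension rupture (net): A_n = (151 − 1×24)×20 = 2540 mm² (U = 1.0, A_e = A_n). φR_n = 0.75 × 450 × 2540 = 857.3 kN.
Governing: min(350.6, 1117.8, 857.3) = 350.6 kN → bolt shear.

350.6 kN (bolt shear governs)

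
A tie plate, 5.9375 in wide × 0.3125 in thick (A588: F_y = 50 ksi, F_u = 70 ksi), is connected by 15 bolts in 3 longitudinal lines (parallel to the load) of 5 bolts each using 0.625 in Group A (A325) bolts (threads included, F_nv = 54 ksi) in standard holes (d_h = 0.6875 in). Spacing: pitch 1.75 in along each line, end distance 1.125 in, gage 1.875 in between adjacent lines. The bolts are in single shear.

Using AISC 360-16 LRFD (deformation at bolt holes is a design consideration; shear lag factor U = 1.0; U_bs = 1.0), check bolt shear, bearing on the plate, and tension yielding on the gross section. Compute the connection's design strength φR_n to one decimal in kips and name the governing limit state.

Bolt shear: A_b = π(0.625)²/4 = 0.3068 in². φR_n = 0.75 × 54 × 0.3068 × 15 × 1 = 186.4 kips.
Bearing (0.3125 in plate, F_u = 70 ksi): end bolts L_c = 1.125 − 0.6875/2 = 0.78125, R_n = min(1.2×0.78125×0.3125×70, 2.4×0.625×0.3125×70) = 20.508 kips/bolt; interior L_c = 1.75 − 0.6875 = 1.0625, R_n = 27.891 kips/bolt. φR_n = 0.75 × (3×20.508 + 12×27.891) = 297.2 kips.
Tension yield (gross): A_g = 5.9375×0.3125 = 1.8555 in². φR_n = 0.90 × 50 × 1.8555 = 83.5 kips.
Governing: min(186.4, 297.2, 83.5) = 83.5 kips → gross-section yield.

83.5 kips (gross-section yield governs)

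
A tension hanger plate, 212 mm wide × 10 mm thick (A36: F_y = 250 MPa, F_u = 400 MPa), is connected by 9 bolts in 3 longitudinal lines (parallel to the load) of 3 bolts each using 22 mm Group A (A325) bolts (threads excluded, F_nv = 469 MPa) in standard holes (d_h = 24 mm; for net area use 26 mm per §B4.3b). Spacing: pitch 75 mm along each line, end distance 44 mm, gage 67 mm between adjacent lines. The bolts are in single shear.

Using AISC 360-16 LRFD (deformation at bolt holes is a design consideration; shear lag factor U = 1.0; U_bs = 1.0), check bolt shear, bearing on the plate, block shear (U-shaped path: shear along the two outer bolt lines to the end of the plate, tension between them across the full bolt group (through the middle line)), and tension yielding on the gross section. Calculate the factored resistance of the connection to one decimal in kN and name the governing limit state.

477.0 kN (gross-section yield governs)

Bolt shear: A_b = π(22)²/4 = 380.13 mm². φR_n = 0.75 × 469 × 380.13 × 9 × 1 = 1203.4 kN.
Bearing (10 mm plate, F_u = 400 MPa): end bolts L_c = 44 − 24/2 = 32, R_n = min(1.2×32×10×400, 2.4×22×10×400) = 153.6 kN/bolt; interior L_c = 75 − 24 = 51, R_n = 211.2 kN/bolt. φR_n = 0.75 × (3×153.6 + 6×211.2) = 1296.0 kN.
Block shear: shear path 2×[44+2×75] = 2×194 mm, A_gv = 3880, A_nv = 2×(194 − 2.5×26)×10 = 2580 mm²; tension across gage: (134 − 2×26)×10 = 820 mm². R_n = min(0.6×400×2580, 0.6×250×3880) + 1.0×400×820 = min(619.2, 582) + 328 = 910 kN. φR_n = 0.75 × 910 = 682.5 kN.
Tension yield (gross): A_g = 212×10 = 2120 mm². φR_n = 0.90 × 250 × 2120 = 477.0 kN.
Governing: min(1203.4, 1296.0, 682.5, 477.0) = 477.0 kN → gross-section yield.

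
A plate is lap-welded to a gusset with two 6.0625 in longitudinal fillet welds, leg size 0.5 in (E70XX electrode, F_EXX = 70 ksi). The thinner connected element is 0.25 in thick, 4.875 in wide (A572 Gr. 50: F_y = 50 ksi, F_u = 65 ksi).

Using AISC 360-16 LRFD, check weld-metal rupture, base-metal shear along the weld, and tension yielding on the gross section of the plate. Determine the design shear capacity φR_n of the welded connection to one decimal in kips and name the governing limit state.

54.8 kips (gross-section yield governs)

Weld metal: throat = 0.707×0.5 = 0.3535 in, L = 2×6.0625 = 12.125 in. φR_n = 0.75 × 0.6 × 70 × 0.3535 × 12.125 = 135.0 kips.
Base metal shear (0.25 in plate): yield φR_n = 1.0×0.6×50×0.25×12.125 = 90.9 kips; rupture φR_n = 0.75×0.6×65×0.25×12.125 = 88.7 kips; take 88.7 kips (rupture).
Tension yield (gross): A_g = 4.875×0.25 = 1.2188 in². φR_n = 0.90 × 50 × 1.2188 = 54.8 kips.
Governing: min(135.0, 88.7, 54.8) = 54.8 kips → gross-section yield.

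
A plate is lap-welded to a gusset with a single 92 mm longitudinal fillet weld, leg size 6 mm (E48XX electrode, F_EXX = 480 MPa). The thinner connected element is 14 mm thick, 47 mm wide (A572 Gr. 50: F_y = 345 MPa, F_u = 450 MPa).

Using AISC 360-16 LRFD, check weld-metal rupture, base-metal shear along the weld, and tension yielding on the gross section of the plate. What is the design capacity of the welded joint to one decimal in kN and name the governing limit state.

84.3 kN (weld metal governs)

Weld metal: throat = 0.707×6 = 4.242 mm, L = 92 mm. φR_n = 0.75 × 0.6 × 480 × 4.242 × 92 = 84.3 kN.
Base metal shear (14 mm plate): yield φR_n = 1.0×0.6×345×14×92 = 266.6 kN; rupture φR_n = 0.75×0.6×450×14×92 = 260.8 kN; take 260.8 kN (rupture).
Tension yield (gross): A_g = 47×14 = 658 mm². φR_n = 0.90 × 345 × 658 = 204.3 kN.
Governing: min(84.3, 260.8, 204.3) = 84.3 kN → weld metal.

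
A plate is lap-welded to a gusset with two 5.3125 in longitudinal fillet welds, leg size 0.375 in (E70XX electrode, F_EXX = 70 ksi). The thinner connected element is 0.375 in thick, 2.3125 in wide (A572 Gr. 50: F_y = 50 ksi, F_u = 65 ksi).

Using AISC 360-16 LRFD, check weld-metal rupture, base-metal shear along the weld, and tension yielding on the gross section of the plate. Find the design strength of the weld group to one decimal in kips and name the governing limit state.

39.0 kips (gross-section yield governs)

Weld metal: throat = 0.707×0.375 = 0.26513 in, L = 2×5.3125 = 10.625 in. φR_n = 0.75 × 0.6 × 70 × 0.26513 × 10.625 = 88.7 kips.
Base metal shear (0.375 in plate): yield φR_n = 1.0×0.6×50×0.375×10.625 = 119.5 kips; rupture φR_n = 0.75×0.6×65×0.375×10.625 = 116.5 kips; take 116.5 kips (rupture).
Tension yield (gross): A_g = 2.3125×0.375 = 0.86719 in². φR_n = 0.90 × 50 × 0.86719 = 39.0 kips.
Governing: min(88.7, 116.5, 39.0) = 39.0 kips → gross-section yield.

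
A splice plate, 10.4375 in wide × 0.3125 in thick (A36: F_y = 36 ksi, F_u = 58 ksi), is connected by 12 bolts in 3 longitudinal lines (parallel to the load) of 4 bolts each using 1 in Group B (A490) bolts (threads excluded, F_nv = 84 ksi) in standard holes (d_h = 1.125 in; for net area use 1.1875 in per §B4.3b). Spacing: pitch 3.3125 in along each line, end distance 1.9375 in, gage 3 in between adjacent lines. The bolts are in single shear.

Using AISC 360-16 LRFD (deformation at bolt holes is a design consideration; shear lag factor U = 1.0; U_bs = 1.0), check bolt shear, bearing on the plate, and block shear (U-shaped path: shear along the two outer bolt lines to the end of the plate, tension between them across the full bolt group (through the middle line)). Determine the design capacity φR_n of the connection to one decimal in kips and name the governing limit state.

Bolt shear: A_b = π(1)²/4 = 0.7854 in². φR_n = 0.75 × 84 × 0.7854 × 12 × 1 = 593.8 kips.
Bearing (0.3125 in plate, F_u = 58 ksi): end bolts L_c = 1.9375 − 1.125/2 = 1.375, R_n = min(1.2×1.375×0.3125×58, 2.4×1×0.3125×58) = 29.906 kips/bolt; interior L_c = 3.3125 − 1.125 = 2.1875, R_n = 43.5 kips/bolt. φR_n = 0.75 × (3×29.906 + 9×43.5) = 360.9 kips.
Block shear: shear path 2×[1.9375+3×3.3125] = 2×11.875 in, A_gv = 7.4219, A_nv = 2×(11.875 − 3.5×1.1875)×0.3125 = 4.8242 in²; tension across gage: (6 − 2×1.1875)×0.3125 = 1.1328 in². R_n = min(0.6×58×4.8242, 0.6×36×7.4219) + 1.0×58×1.1328 = min(167.88, 160.31) + 65.702 = 226.01 kips. φR_n = 0.75 × 226.01 = 169.5 kips.
Governing: min(593.8, 360.9, 169.5) = 169.5 kips → block shear.

169.5 kips (block shear governs)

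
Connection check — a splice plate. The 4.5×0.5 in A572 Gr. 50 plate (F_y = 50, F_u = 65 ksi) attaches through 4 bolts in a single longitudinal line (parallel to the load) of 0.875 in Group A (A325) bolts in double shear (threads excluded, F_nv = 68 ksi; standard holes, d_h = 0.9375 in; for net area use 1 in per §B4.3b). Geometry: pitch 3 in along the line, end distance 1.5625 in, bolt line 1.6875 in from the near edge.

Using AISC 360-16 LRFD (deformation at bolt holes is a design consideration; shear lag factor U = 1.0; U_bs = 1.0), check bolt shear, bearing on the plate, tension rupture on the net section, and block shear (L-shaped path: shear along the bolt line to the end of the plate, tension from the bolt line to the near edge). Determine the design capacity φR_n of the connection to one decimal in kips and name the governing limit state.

Bolt shear: A_b = π(0.875)²/4 = 0.60132 in². φR_n = 0.75 × 68 × 0.60132 × 4 × 2 = 245.3 kips.
Bearing (0.5 in plate, F_u = 65 ksi): end bolts L_c = 1.5625 − 0.9375/2 = 1.09375, R_n = min(1.2×1.09375×0.5×65, 2.4×0.875×0.5×65) = 42.656 kips/bolt; interior L_c = 3 − 0.9375 = 2.0625, R_n = 68.25 kips/bolt. φR_n = 0.75 × (1×42.656 + 3×68.25) = 185.6 kips.
Tension rupture (net): A_n = (4.5 − 1×1)×0.5 = 1.75 in² (U = 1.0, A_e = A_n). φR_n = 0.75 × 65 × 1.75 = 85.3 kips.
Block shear: shear path 1×[1.5625+3×3] = 1×10.5625 in, A_gv = 5.2813, A_nv = 1×(10.5625 − 3.5×1)×0.5 = 3.5313 in²; tension to near edge: (1.6875 − 0.5×1)×0.5 = 0.59375 in². R_n = min(0.6×65×3.5313, 0.6×50×5.2813) + 1.0×65×0.59375 = min(137.72, 158.44) + 38.594 = 176.31 kips. φR_n = 0.75 × 176.31 = 132.2 kips.
Governing: min(245.3, 185.6, 85.3, 132.2) = 85.3 kips → net-section rupture.

85.3 kips (net-section rupture governs)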